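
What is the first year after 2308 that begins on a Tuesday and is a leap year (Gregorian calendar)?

Jan 1 advances by 2 weekdays after a leap year and by 1 after a common year.
2308: Jan 1 is Wednesday (leap).
2309: Friday
2310: Saturday
2311: Sunday
2312: Monday (leap)
2313: Wednesday
2314: Thursday
2315: Friday
2316: Saturday (leap)
2317: Monday
2318: Tuesday
2319: Wednesday
2320: Thursday (leap)
2321: Saturday
2322: Sunday
2323: Monday
2324: Tuesday (leap)
2324 begins on a Tuesday and is a leap year.

2324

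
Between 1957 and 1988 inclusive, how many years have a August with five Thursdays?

August has 31 days; it has five Thursdays when Thursday falls among the first (month-length − 28) days — i.e. when August 1 is one of Thursday/Wednesday/Tuesday.
August 1 by year: 1957:Thu✓ 1958:Fri 1959:Sat 1960:Mon 1961:Tue✓ 1962:Wed✓ 1963:Thu✓ 1964:Sat 1965:Sun 1966:Mon 1967:Tue✓ 1968:Thu✓ 1969:Fri 1970:Sat 1971:Sun 1972:Tue✓ 1973:Wed✓ 1974:Thu✓ 1975:Fri 1976:Sun 1977:Mon 1978:Tue✓ 1979:Wed✓ 1980:Fri 1981:Sat 1982:Sun 1983:Mon 1984:Wed✓ 1985:Thu✓ 1986:Fri 1987:Sat 1988:Mon
Years with five Thursdays: 1957, 1961, 1962, 1963, 1967, 1968, 1972, 1973, 1974, 1978, 1979, 1984, 1985 → 13.

13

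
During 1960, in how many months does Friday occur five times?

A month of length L has five Fridays iff its first Friday is on day ≤ L−28 (so day 1–3 in a 31-day month, 1–2 in a 30-day month, day 1 in a leap February).
Checking each month of 1960: Jan starts Fri (31d) ✓; Feb starts Mon (29d); Mar starts Tue (31d); Apr starts Fri (30d) ✓; May starts Sun (31d); Jun starts Wed (30d); Jul starts Fri (31d) ✓; Aug starts Mon (31d); Sep starts Thu (30d) ✓; Oct starts Sat (31d); Nov starts Tue (30d); Dec starts Thu (31d) ✓.
Five-Friday months: January, April, July, September, December → 5.

5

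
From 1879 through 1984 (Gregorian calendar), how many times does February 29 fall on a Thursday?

Leap years in 1879–1984: 26 of them.
Feb 29 weekday advances by 5 (mod 7) from one leap year to the next four years later (or differs when a century non-leap intervenes).
Leap-day weekdays: 1880:Sun 1884:Fri 1888:Wed 1892:Mon 1896:Sat 1904:Mon 1908:Sat 1912:Thu✓ 1916:Tue 1920:Sun 1924:Fri 1928:Wed 1932:Mon 1936:Sat 1940:Thu✓ 1944:Tue 1948:Sun 1952:Fri 1956:Wed 1960:Mon 1964:Sat 1968:Thu✓ 1972:Tue 1976:Sun 1980:Fri 1984:Wed
Thursday: 1912, 1940, 1968 → 3.

3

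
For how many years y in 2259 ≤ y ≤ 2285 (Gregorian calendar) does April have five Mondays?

8

April has 30 days; it has five Mondays when Monday falls among the first (month-length − 28) days — i.e. when April 1 is one of Monday/Sunday.
April 1 by year: 2259:Fri 2260:Sun✓ 2261:Mon✓ 2262:Tue 2263:Wed 2264:Fri 2265:Sat 2266:Sun✓ 2267:Mon✓ 2268:Wed 2269:Thu 2270:Fri 2271:Sat 2272:Mon✓ 2273:Tue 2274:Wed 2275:Thu 2276:Sat 2277:Sun✓ 2278:Mon✓ 2279:Tue 2280:Thu 2281:Fri 2282:Sat 2283:Sun✓ 2284:Tue 2285:Wed
Years with five Mondays: 2260, 2261, 2266, 2267, 2272, 2277, 2278, 2283 → 8.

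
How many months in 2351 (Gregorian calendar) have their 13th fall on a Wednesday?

1

Check the 13th of each month of 2351: Jan 13: Sat, Feb 13: Tue, Mar 13: Tue, Apr 13: Fri, May 13: Sun, Jun 13: Wed, Jul 13: Fri, Aug 13: Mon, Sep 13: Thu, Oct 13: Sat, Nov 13: Tue, Dec 13: Thu.
Wednesday occurs in June — 1 month.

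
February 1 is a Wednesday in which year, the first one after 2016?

2017

From one year to the next, a fixed date's weekday advances by 1, or by 2 when a Feb 29 lies between the two dates.
2016: February 1 is Monday.
2017: Wednesday (+2)
February 1 falls on a Wednesday in 2017.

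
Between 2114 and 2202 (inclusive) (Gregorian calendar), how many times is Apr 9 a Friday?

Track Apr 9's weekday year by year (advancing +1, or +2 across a Feb 29):
  2114: Mon  2115: Tue (+1)  2116: Thu (+2)  2117: Fri (+1) ✓  2118: Sat (+1)
  2119: Sun (+1)  2120: Tue (+2)  2121: Wed (+1)  2122: Thu (+1)  2123: Fri (+1) ✓
  2124: Sun (+2)  2125: Mon (+1)  2126: Tue (+1)  2127: Wed (+1)  … (61 more years) …
  2189: Thu (+1)  2190: Fri (+1) ✓  2191: Sat (+1)  2192: Mon (+2)  2193: Tue (+1)
  2194: Wed (+1)  2195: Thu (+1)  2196: Sat (+2)  2197: Sun (+1)  2198: Mon (+1)
  2199: Tue (+1)  2200: Wed (+1)  2201: Thu (+1)  2202: Fri (+1) ✓
Friday years: 2117, 2123, 2128, 2134, 2145, 2151, 2156, 2162, 2173, 2179, 2184, 2190, 2202 — 13 in total.

13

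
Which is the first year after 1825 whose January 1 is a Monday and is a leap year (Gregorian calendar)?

Jan 1 advances by 2 weekdays after a leap year and by 1 after a common year.
1825: Jan 1 is Saturday.
1826: Sunday
1827: Monday
1828: Tuesday (leap)
1829: Thursday
1830: Friday
1831: Saturday
1832: Sunday (leap)
1833: Tuesday
1834: Wednesday
1835: Thursday
1836: Friday (leap)
1837: Sunday
1838: Monday
1839: Tuesday
1840: Wednesday (leap)
1841: Friday
1842: Saturday
1843: Sunday
1844: Monday (leap)
1844 begins on a Monday and is a leap year.

1844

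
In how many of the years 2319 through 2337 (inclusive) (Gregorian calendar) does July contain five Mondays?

July has 31 days; it has five Mondays when Monday falls among the first (month-length − 28) days — i.e. when July 1 is one of Monday/Sunday/Saturday.
July 1 by year: 2319:Tue 2320:Thu 2321:Fri 2322:Sat✓ 2323:Sun✓ 2324:Tue 2325:Wed 2326:Thu 2327:Fri 2328:Sun✓ 2329:Mon✓ 2330:Tue 2331:Wed 2332:Fri 2333:Sat✓ 2334:Sun✓ 2335:Mon✓ 2336:Wed 2337:Thu
Years with five Mondays: 2322, 2323, 2328, 2329, 2333, 2334, 2335 → 7.

7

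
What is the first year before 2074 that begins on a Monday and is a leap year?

2052

Jan 1 advances by 2 weekdays after a leap year and by 1 after a common year.
2074: Jan 1 is Monday.
2073: Sunday
2072: Friday (leap)
2071: Thursday
2070: Wednesday
2069: Tuesday
2068: Sunday (leap)
2067: Saturday
2066: Friday
2065: Thursday
2064: Tuesday (leap)
2063: Monday
2062: Sunday
2061: Saturday
2060: Thursday (leap)
2059: Wednesday
2058: Tuesday
2057: Monday
2056: Saturday (leap)
2055: Friday
2054: Thursday
2053: Wednesday
2052: Monday (leap)
2052 begins on a Monday and is a leap year.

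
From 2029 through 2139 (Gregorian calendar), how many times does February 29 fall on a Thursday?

3

Leap years in 2029–2139: 26 of them.
Feb 29 weekday advances by 5 (mod 7) from one leap year to the next four years later (or differs when a century non-leap intervenes).
Leap-day weekdays: 2032:Sun 2036:Fri 2040:Wed 2044:Mon 2048:Sat 2052:Thu✓ 2056:Tue 2060:Sun 2064:Fri 2068:Wed 2072:Mon 2076:Sat 2080:Thu✓ 2084:Tue 2088:Sun 2092:Fri 2096:Wed 2104:Fri 2108:Wed 2112:Mon 2116:Sat 2120:Thu✓ 2124:Tue 2128:Sun 2132:Fri 2136:Wed
Thursday: 2052, 2080, 2120 → 3.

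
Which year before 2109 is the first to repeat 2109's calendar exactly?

2097

Two years share a calendar iff Jan 1 falls on the same weekday and both are leap or both are common. 2109: Jan 1 is Tuesday, common year.
2108: Jan 1 Sunday, leap
2107: Jan 1 Saturday, common
2106: Jan 1 Friday, common
2105: Jan 1 Thursday, common
2104: Jan 1 Tuesday, leap
2103: Jan 1 Monday, common
2102: Jan 1 Sunday, common
2101: Jan 1 Saturday, common
2100: Jan 1 Friday, common
2099: Jan 1 Thursday, common
2098: Jan 1 Wednesday, common
2097: Jan 1 Tuesday, common
2097 matches on both conditions.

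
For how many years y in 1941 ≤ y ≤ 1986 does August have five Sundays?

21

August has 31 days; it has five Sundays when Sunday falls among the first (month-length − 28) days — i.e. when August 1 is one of Sunday/Saturday/Friday.
August 1 by year: 1941:Fri✓ 1942:Sat✓ 1943:Sun✓ 1944:Tue 1945:Wed 1946:Thu 1947:Fri✓ 1948:Sun✓ 1949:Mon 1950:Tue 1951:Wed 1952:Fri✓ 1953:Sat✓ 1954:Sun✓ 1955:Mon …(16 more)… 1972:Tue 1973:Wed 1974:Thu 1975:Fri✓ 1976:Sun✓ 1977:Mon 1978:Tue 1979:Wed 1980:Fri✓ 1981:Sat✓ 1982:Sun✓ 1983:Mon 1984:Wed 1985:Thu 1986:Fri✓
Years with five Sundays: 1941, 1942, 1943, 1947, 1948, 1952, 1953, 1954, 1958, 1959, 1964, 1965, 1969, 1970, 1971, 1975, 1976, 1980, 1981, 1982, 1986 → 21.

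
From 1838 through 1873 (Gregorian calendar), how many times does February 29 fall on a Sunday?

1

Leap years in 1838–1873: 9 of them.
Feb 29 weekday advances by 5 (mod 7) from one leap year to the next four years later (or differs when a century non-leap intervenes).
Leap-day weekdays: 1840:Sat 1844:Thu 1848:Tue 1852:Sun✓ 1856:Fri 1860:Wed 1864:Mon 1868:Sat 1872:Thu
Sunday: 1852 → 1.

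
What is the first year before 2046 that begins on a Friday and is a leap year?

2044

Jan 1 advances by 2 weekdays after a leap year and by 1 after a common year.
2046: Jan 1 is Monday.
2045: Sunday
2044: Friday (leap)
2044 begins on a Friday and is a leap year.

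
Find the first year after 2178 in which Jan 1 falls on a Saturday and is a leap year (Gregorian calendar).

2180

Jan 1 advances by 2 weekdays after a leap year and by 1 after a common year.
2178: Jan 1 is Thursday.
2179: Friday
2180: Saturday (leap)
2180 begins on a Saturday and is a leap year.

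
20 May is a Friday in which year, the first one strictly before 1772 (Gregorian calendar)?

1768

From one year to the next, a fixed date's weekday advances by 1, or by 2 when a Feb 29 lies between the two dates.
1772: May 20 is Wednesday.
1771: Monday (−2)
1770: Sunday (−1)
1769: Saturday (−1)
1768: Friday (−1)
20 May falls on a Friday in 1768.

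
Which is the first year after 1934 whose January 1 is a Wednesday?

Jan 1 advances by 2 weekdays after a leap year and by 1 after a common year.
1934: Jan 1 is Monday.
1935: Tuesday
1936: Wednesday (leap)
1936 begins on a Wednesday

1936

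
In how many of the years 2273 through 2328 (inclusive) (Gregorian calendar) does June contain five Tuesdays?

16

June has 30 days; it has five Tuesdays when Tuesday falls among the first (month-length − 28) days — i.e. when June 1 is one of Tuesday/Monday.
June 1 by year: 2273:Sun 2274:Mon✓ 2275:Tue✓ 2276:Thu 2277:Fri 2278:Sat 2279:Sun 2280:Tue✓ 2281:Wed 2282:Thu 2283:Fri 2284:Sun 2285:Mon✓ 2286:Tue✓ 2287:Wed …(26 more)… 2314:Mon✓ 2315:Tue✓ 2316:Thu 2317:Fri 2318:Sat 2319:Sun 2320:Tue✓ 2321:Wed 2322:Thu 2323:Fri 2324:Sun 2325:Mon✓ 2326:Tue✓ 2327:Wed 2328:Fri
Years with five Tuesdays: 2274, 2275, 2280, 2285, 2286, 2291, 2296, 2297, 2303, 2308, 2309, 2314, 2315, 2320, 2325, 2326 → 16.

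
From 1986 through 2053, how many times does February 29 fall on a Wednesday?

2

Leap years in 1986–2053: 17 of them.
Feb 29 weekday advances by 5 (mod 7) from one leap year to the next four years later (or differs when a century non-leap intervenes).
Leap-day weekdays: 1988:Mon 1992:Sat 1996:Thu 2000:Tue 2004:Sun 2008:Fri 2012:Wed✓ 2016:Mon 2020:Sat 2024:Thu 2028:Tue 2032:Sun 2036:Fri 2040:Wed✓ 2044:Mon 2048:Sat 2052:Thu
Wednesday: 2012, 2040 → 2.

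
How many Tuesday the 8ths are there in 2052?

Check the 8th of each month of 2052: Jan 8: Mon, Feb 8: Thu, Mar 8: Fri, Apr 8: Mon, May 8: Wed, Jun 8: Sat, Jul 8: Mon, Aug 8: Thu, Sep 8: Sun, Oct 8: Tue, Nov 8: Fri, Dec 8: Sun.
Tuesday occurs in October — 1 month.

1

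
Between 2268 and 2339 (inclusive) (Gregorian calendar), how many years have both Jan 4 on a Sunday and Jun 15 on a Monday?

7

Check each year's weekday for Jan 4 and Jun 15:
  2268: Sat/Mon  2269: Mon/Tue  2270: Tue/Wed  2271: Wed/Thu  2272: Thu/Sat  2273: Sat/Sun  2274: Sun/Mon ✓  2275: Mon/Tue  2276: Tue/Thu  2277: Thu/Fri  2278: Fri/Sat  2279: Sat/Sun  2280: Sun/Tue  2281: Tue/Wed  …(44 more)…  2326: Mon/Tue  2327: Tue/Wed  2328: Wed/Fri  2329: Fri/Sat  2330: Sat/Sun  2331: Sun/Mon ✓  2332: Mon/Wed  2333: Wed/Thu  2334: Thu/Fri  2335: Fri/Sat  2336: Sat/Mon  2337: Mon/Tue  2338: Tue/Wed  2339: Wed/Thu
Both conditions hold in: 2274, 2285, 2291, 2303, 2314, 2325, 2331 — 7.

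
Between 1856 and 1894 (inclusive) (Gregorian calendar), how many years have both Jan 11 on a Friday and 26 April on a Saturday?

2

Check each year's weekday for Jan 11 and 26 April:
  1856: Fri/Sat ✓  1857: Sun/Sun  1858: Mon/Mon  1859: Tue/Tue  1860: Wed/Thu  1861: Fri/Fri  1862: Sat/Sat  1863: Sun/Sun  1864: Mon/Tue  1865: Wed/Wed  1866: Thu/Thu  1867: Fri/Fri  1868: Sat/Sun  1869: Mon/Mon  …(11 more)…  1881: Tue/Tue  1882: Wed/Wed  1883: Thu/Thu  1884: Fri/Sat ✓  1885: Sun/Sun  1886: Mon/Mon  1887: Tue/Tue  1888: Wed/Thu  1889: Fri/Fri  1890: Sat/Sat  1891: Sun/Sun  1892: Mon/Tue  1893: Wed/Wed  1894: Thu/Thu
Both conditions hold in: 1856, 1884 — 2.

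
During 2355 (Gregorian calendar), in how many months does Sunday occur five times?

A month of length L has five Sundays iff its first Sunday is on day ≤ L−28 (so day 1–3 in a 31-day month, 1–2 in a 30-day month, day 1 in a leap February).
Checking each month of 2355: Jan starts Sat (31d) ✓; Feb starts Tue (28d); Mar starts Tue (31d); Apr starts Fri (30d); May starts Sun (31d) ✓; Jun starts Wed (30d); Jul starts Fri (31d) ✓; Aug starts Mon (31d); Sep starts Thu (30d); Oct starts Sat (31d) ✓; Nov starts Tue (30d); Dec starts Thu (31d).
Five-Sunday months: January, May, July, October → 4.

4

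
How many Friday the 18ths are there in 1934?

Check the 18th of each month of 1934: Jan 18: Thu, Feb 18: Sun, Mar 18: Sun, Apr 18: Wed, May 18: Fri, Jun 18: Mon, Jul 18: Wed, Aug 18: Sat, Sep 18: Tue, Oct 18: Thu, Nov 18: Sun, Dec 18: Tue.
Friday occurs in May — 1 month.

1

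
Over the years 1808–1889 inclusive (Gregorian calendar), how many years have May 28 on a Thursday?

11

Track May 28's weekday year by year (advancing +1, or +2 across a Feb 29):
  1808: Sat  1809: Sun (+1)  1810: Mon (+1)  1811: Tue (+1)  1812: Thu (+2) ✓
  1813: Fri (+1)  1814: Sat (+1)  1815: Sun (+1)  1816: Tue (+2)  1817: Wed (+1)
  1818: Thu (+1) ✓  1819: Fri (+1)  1820: Sun (+2)  1821: Mon (+1)  … (54 more years) …
  1876: Sun (+2)  1877: Mon (+1)  1878: Tue (+1)  1879: Wed (+1)  1880: Fri (+2)
  1881: Sat (+1)  1882: Sun (+1)  1883: Mon (+1)  1884: Wed (+2)  1885: Thu (+1) ✓
  1886: Fri (+1)  1887: Sat (+1)  1888: Mon (+2)  1889: Tue (+1)
Thursday years: 1812, 1818, 1829, 1835, 1840, 1846, 1857, 1863, 1868, 1874, 1885 — 11 in total.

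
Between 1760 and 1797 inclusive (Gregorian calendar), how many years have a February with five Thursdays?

1

February has 28 days (29 in leap years); it has five Thursdays when Thursday falls among the first (month-length − 28) days — i.e. when February 1 is Thursday in a leap year (never in a common year).
February 1 by year: 1760:Fri 1761:Sun 1762:Mon 1763:Tue 1764:Wed 1765:Fri 1766:Sat 1767:Sun 1768:Mon 1769:Wed 1770:Thu 1771:Fri 1772:Sat 1773:Mon 1774:Tue …(8 more)… 1783:Sat 1784:Sun 1785:Tue 1786:Wed 1787:Thu 1788:Fri 1789:Sun 1790:Mon 1791:Tue 1792:Wed 1793:Fri 1794:Sat 1795:Sun 1796:Mon 1797:Wed
Years with five Thursdays: 1776 → 1.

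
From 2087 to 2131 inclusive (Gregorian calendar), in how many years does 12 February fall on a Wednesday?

6

Track 12 February's weekday year by year (advancing +1, or +2 across a Feb 29):
  2087: Wed ✓  2088: Thu (+1)  2089: Sat (+2)  2090: Sun (+1)  2091: Mon (+1)
  2092: Tue (+1)  2093: Thu (+2)  2094: Fri (+1)  2095: Sat (+1)  2096: Sun (+1)
  2097: Tue (+2)  2098: Wed (+1) ✓  2099: Thu (+1)  2100: Fri (+1)  … (17 more years) …
  2118: Sat (+1)  2119: Sun (+1)  2120: Mon (+1)  2121: Wed (+2) ✓  2122: Thu (+1)
  2123: Fri (+1)  2124: Sat (+1)  2125: Mon (+2)  2126: Tue (+1)  2127: Wed (+1) ✓
  2128: Thu (+1)  2129: Sat (+2)  2130: Sun (+1)  2131: Mon (+1)
Wednesday years: 2087, 2098, 2110, 2116, 2121, 2127 — 6 in total.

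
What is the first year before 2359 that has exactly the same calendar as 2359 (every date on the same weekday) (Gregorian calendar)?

2353

Two years share a calendar iff Jan 1 falls on the same weekday and both are leap or both are common. 2359: Jan 1 is Thursday, common year.
2358: Jan 1 Wednesday, common
2357: Jan 1 Tuesday, common
2356: Jan 1 Sunday, leap
2355: Jan 1 Saturday, common
2354: Jan 1 Friday, common
2353: Jan 1 Thursday, common
2353 matches on both conditions.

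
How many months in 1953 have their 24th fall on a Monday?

Check the 24th of each month of 1953: Jan 24: Sat, Feb 24: Tue, Mar 24: Tue, Apr 24: Fri, May 24: Sun, Jun 24: Wed, Jul 24: Fri, Aug 24: Mon, Sep 24: Thu, Oct 24: Sat, Nov 24: Tue, Dec 24: Thu.
Monday occurs in August — 1 month.

1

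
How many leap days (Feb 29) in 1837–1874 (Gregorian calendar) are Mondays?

1

Leap years in 1837–1874: 9 of them.
Feb 29 weekday advances by 5 (mod 7) from one leap year to the next four years later (or differs when a century non-leap intervenes).
Leap-day weekdays: 1840:Sat 1844:Thu 1848:Tue 1852:Sun 1856:Fri 1860:Wed 1864:Mon✓ 1868:Sat 1872:Thu
Monday: 1864 → 1.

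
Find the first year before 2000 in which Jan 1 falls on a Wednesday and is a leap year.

Jan 1 advances by 2 weekdays after a leap year and by 1 after a common year.
2000: Jan 1 is Saturday (leap).
1999: Friday
1998: Thursday
1997: Wednesday
1996: Monday (leap)
1995: Sunday
1994: Saturday
1993: Friday
1992: Wednesday (leap)
1992 begins on a Wednesday and is a leap year.

1992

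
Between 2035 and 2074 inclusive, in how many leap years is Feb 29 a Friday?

2

Leap years in 2035–2074: 10 of them.
Feb 29 weekday advances by 5 (mod 7) from one leap year to the next four years later (or differs when a century non-leap intervenes).
Leap-day weekdays: 2036:Fri✓ 2040:Wed 2044:Mon 2048:Sat 2052:Thu 2056:Tue 2060:Sun 2064:Fri✓ 2068:Wed 2072:Mon
Friday: 2036, 2064 → 2.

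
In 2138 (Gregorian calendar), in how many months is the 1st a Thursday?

Check the 1st of each month of 2138: Jan 1: Wed, Feb 1: Sat, Mar 1: Sat, Apr 1: Tue, May 1: Thu, Jun 1: Sun, Jul 1: Tue, Aug 1: Fri, Sep 1: Mon, Oct 1: Wed, Nov 1: Sat, Dec 1: Mon.
Thursday occurs in May — 1 month.

1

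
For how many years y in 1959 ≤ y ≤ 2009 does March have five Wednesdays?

March has 31 days; it has five Wednesdays when Wednesday falls among the first (month-length − 28) days — i.e. when March 1 is one of Wednesday/Tuesday/Monday.
March 1 by year: 1959:Sun 1960:Tue✓ 1961:Wed✓ 1962:Thu 1963:Fri 1964:Sun 1965:Mon✓ 1966:Tue✓ 1967:Wed✓ 1968:Fri 1969:Sat 1970:Sun 1971:Mon✓ 1972:Wed✓ 1973:Thu …(21 more)… 1995:Wed✓ 1996:Fri 1997:Sat 1998:Sun 1999:Mon✓ 2000:Wed✓ 2001:Thu 2002:Fri 2003:Sat 2004:Mon✓ 2005:Tue✓ 2006:Wed✓ 2007:Thu 2008:Sat 2009:Sun
Years with five Wednesdays: 1960, 1961, 1965, 1966, 1967, 1971, 1972, 1976, 1977, 1978, 1982, 1983, 1988, 1989, 1993, 1994, 1995, 1999, 2000, 2004, 2005, 2006 → 22.

22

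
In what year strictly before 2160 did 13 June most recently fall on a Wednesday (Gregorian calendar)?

From one year to the next, a fixed date's weekday advances by 1, or by 2 when a Feb 29 lies between the two dates.
2160: June 13 is Friday.
2159: Wednesday (−2)
13 June falls on a Wednesday in 2159.

2159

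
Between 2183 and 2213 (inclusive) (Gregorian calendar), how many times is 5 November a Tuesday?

4

Track 5 November's weekday year by year (advancing +1, or +2 across a Feb 29):
  2183: Wed  2184: Fri (+2)  2185: Sat (+1)  2186: Sun (+1)  2187: Mon (+1)
  2188: Wed (+2)  2189: Thu (+1)  2190: Fri (+1)  2191: Sat (+1)  2192: Mon (+2)
  2193: Tue (+1) ✓  2194: Wed (+1)  2195: Thu (+1)  2196: Sat (+2)  … (3 more years) …
  2200: Wed (+1)  2201: Thu (+1)  2202: Fri (+1)  2203: Sat (+1)  2204: Mon (+2)
  2205: Tue (+1) ✓  2206: Wed (+1)  2207: Thu (+1)  2208: Sat (+2)  2209: Sun (+1)
  2210: Mon (+1)  2211: Tue (+1) ✓  2212: Thu (+2)  2213: Fri (+1)
Tuesday years: 2193, 2199, 2205, 2211 — 4 in total.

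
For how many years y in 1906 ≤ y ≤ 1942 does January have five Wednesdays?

January has 31 days; it has five Wednesdays when Wednesday falls among the first (month-length − 28) days — i.e. when January 1 is one of Wednesday/Tuesday/Monday.
January 1 by year: 1906:Mon✓ 1907:Tue✓ 1908:Wed✓ 1909:Fri 1910:Sat 1911:Sun 1912:Mon✓ 1913:Wed✓ 1914:Thu 1915:Fri 1916:Sat 1917:Mon✓ 1918:Tue✓ 1919:Wed✓ 1920:Thu …(7 more)… 1928:Sun 1929:Tue✓ 1930:Wed✓ 1931:Thu 1932:Fri 1933:Sun 1934:Mon✓ 1935:Tue✓ 1936:Wed✓ 1937:Fri 1938:Sat 1939:Sun 1940:Mon✓ 1941:Wed✓ 1942:Thu
Years with five Wednesdays: 1906, 1907, 1908, 1912, 1913, 1917, 1918, 1919, 1923, 1924, 1929, 1930, 1934, 1935, 1936, 1940, 1941 → 17.

17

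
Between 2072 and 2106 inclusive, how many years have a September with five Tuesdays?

September has 30 days; it has five Tuesdays when Tuesday falls among the first (month-length − 28) days — i.e. when September 1 is one of Tuesday/Monday.
September 1 by year: 2072:Thu 2073:Fri 2074:Sat 2075:Sun 2076:Tue✓ 2077:Wed 2078:Thu 2079:Fri 2080:Sun 2081:Mon✓ 2082:Tue✓ 2083:Wed 2084:Fri 2085:Sat 2086:Sun …(5 more)… 2092:Mon✓ 2093:Tue✓ 2094:Wed 2095:Thu 2096:Sat 2097:Sun 2098:Mon✓ 2099:Tue✓ 2100:Wed 2101:Thu 2102:Fri 2103:Sat 2104:Mon✓ 2105:Tue✓ 2106:Wed
Years with five Tuesdays: 2076, 2081, 2082, 2087, 2092, 2093, 2098, 2099, 2104, 2105 → 10.

10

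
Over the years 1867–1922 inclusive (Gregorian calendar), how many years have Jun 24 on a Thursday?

8

Track Jun 24's weekday year by year (advancing +1, or +2 across a Feb 29):
  1867: Mon  1868: Wed (+2)  1869: Thu (+1) ✓  1870: Fri (+1)  1871: Sat (+1)
  1872: Mon (+2)  1873: Tue (+1)  1874: Wed (+1)  1875: Thu (+1) ✓  1876: Sat (+2)
  1877: Sun (+1)  1878: Mon (+1)  1879: Tue (+1)  1880: Thu (+2) ✓  … (28 more years) …
  1909: Thu (+1) ✓  1910: Fri (+1)  1911: Sat (+1)  1912: Mon (+2)  1913: Tue (+1)
  1914: Wed (+1)  1915: Thu (+1) ✓  1916: Sat (+2)  1917: Sun (+1)  1918: Mon (+1)
  1919: Tue (+1)  1920: Thu (+2) ✓  1921: Fri (+1)  1922: Sat (+1)
Thursday years: 1869, 1875, 1880, 1886, 1897, 1909, 1915, 1920 — 8 in total.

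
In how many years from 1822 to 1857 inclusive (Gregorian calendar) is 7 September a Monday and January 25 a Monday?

0

Check each year's weekday for 7 September and January 25:
  1822: Sat/Fri  1823: Sun/Sat  1824: Tue/Sun  1825: Wed/Tue  1826: Thu/Wed  1827: Fri/Thu  1828: Sun/Fri  1829: Mon/Sun  1830: Tue/Mon  1831: Wed/Tue  1832: Fri/Wed  1833: Sat/Fri  1834: Sun/Sat  1835: Mon/Sun  …(8 more)…  1844: Sat/Thu  1845: Sun/Sat  1846: Mon/Sun  1847: Tue/Mon  1848: Thu/Tue  1849: Fri/Thu  1850: Sat/Fri  1851: Sun/Sat  1852: Tue/Sun  1853: Wed/Tue  1854: Thu/Wed  1855: Fri/Thu  1856: Sun/Fri  1857: Mon/Sun
Both conditions hold in: no year — 0.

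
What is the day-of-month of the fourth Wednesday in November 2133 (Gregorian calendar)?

25

November 1, 2133 is a Sunday, so the first Wednesday is the 4th.
The fourth Wednesday is 4 + 21 = 25.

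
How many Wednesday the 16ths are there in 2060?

Check the 16th of each month of 2060: Jan 16: Fri, Feb 16: Mon, Mar 16: Tue, Apr 16: Fri, May 16: Sun, Jun 16: Wed, Jul 16: Fri, Aug 16: Mon, Sep 16: Thu, Oct 16: Sat, Nov 16: Tue, Dec 16: Thu.
Wednesday occurs in June — 1 month.

1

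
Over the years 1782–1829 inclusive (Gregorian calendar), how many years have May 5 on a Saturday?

Track May 5's weekday year by year (advancing +1, or +2 across a Feb 29):
  1782: Sun  1783: Mon (+1)  1784: Wed (+2)  1785: Thu (+1)  1786: Fri (+1)
  1787: Sat (+1) ✓  1788: Mon (+2)  1789: Tue (+1)  1790: Wed (+1)  1791: Thu (+1)
  1792: Sat (+2) ✓  1793: Sun (+1)  1794: Mon (+1)  1795: Tue (+1)  … (20 more years) …
  1816: Sun (+2)  1817: Mon (+1)  1818: Tue (+1)  1819: Wed (+1)  1820: Fri (+2)
  1821: Sat (+1) ✓  1822: Sun (+1)  1823: Mon (+1)  1824: Wed (+2)  1825: Thu (+1)
  1826: Fri (+1)  1827: Sat (+1) ✓  1828: Mon (+2)  1829: Tue (+1)
Saturday years: 1787, 1792, 1798, 1804, 1810, 1821, 1827 — 7 in total.

7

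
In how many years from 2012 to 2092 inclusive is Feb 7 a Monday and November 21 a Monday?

Check each year's weekday for Feb 7 and November 21:
  2012: Tue/Wed  2013: Thu/Thu  2014: Fri/Fri  2015: Sat/Sat  2016: Sun/Mon  2017: Tue/Tue  2018: Wed/Wed  2019: Thu/Thu  2020: Fri/Sat  2021: Sun/Sun  2022: Mon/Mon ✓  2023: Tue/Tue  2024: Wed/Thu  2025: Fri/Fri  …(53 more)…  2079: Tue/Tue  2080: Wed/Thu  2081: Fri/Fri  2082: Sat/Sat  2083: Sun/Sun  2084: Mon/Tue  2085: Wed/Wed  2086: Thu/Thu  2087: Fri/Fri  2088: Sat/Sun  2089: Mon/Mon ✓  2090: Tue/Tue  2091: Wed/Wed  2092: Thu/Fri
Both conditions hold in: 2022, 2033, 2039, 2050, 2061, 2067, 2078, 2089 — 8.

8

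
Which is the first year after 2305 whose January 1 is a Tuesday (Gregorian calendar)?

Jan 1 advances by 2 weekdays after a leap year and by 1 after a common year.
2305: Jan 1 is Sunday.
2306: Monday
2307: Tuesday
2307 begins on a Tuesday

2307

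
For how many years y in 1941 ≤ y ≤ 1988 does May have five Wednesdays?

19

May has 31 days; it has five Wednesdays when Wednesday falls among the first (month-length − 28) days — i.e. when May 1 is one of Wednesday/Tuesday/Monday.
May 1 by year: 1941:Thu 1942:Fri 1943:Sat 1944:Mon✓ 1945:Tue✓ 1946:Wed✓ 1947:Thu 1948:Sat 1949:Sun 1950:Mon✓ 1951:Tue✓ 1952:Thu 1953:Fri 1954:Sat 1955:Sun …(18 more)… 1974:Wed✓ 1975:Thu 1976:Sat 1977:Sun 1978:Mon✓ 1979:Tue✓ 1980:Thu 1981:Fri 1982:Sat 1983:Sun 1984:Tue✓ 1985:Wed✓ 1986:Thu 1987:Fri 1988:Sun
Years with five Wednesdays: 1944, 1945, 1946, 1950, 1951, 1956, 1957, 1961, 1962, 1963, 1967, 1968, 1972, 1973, 1974, 1978, 1979, 1984, 1985 → 19.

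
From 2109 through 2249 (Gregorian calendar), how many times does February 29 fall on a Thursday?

5

Leap years in 2109–2249: 34 of them.
Feb 29 weekday advances by 5 (mod 7) from one leap year to the next four years later (or differs when a century non-leap intervenes).
Leap-day weekdays: 2112:Mon 2116:Sat 2120:Thu✓ 2124:Tue 2128:Sun 2132:Fri 2136:Wed 2140:Mon 2144:Sat 2148:Thu✓ 2152:Tue 2156:Sun 2160:Fri …(8 more)… 2196:Mon 2204:Wed 2208:Mon 2212:Sat 2216:Thu✓ 2220:Tue 2224:Sun 2228:Fri 2232:Wed 2236:Mon 2240:Sat 2244:Thu✓ 2248:Tue
Thursday: 2120, 2148, 2176, 2216, 2244 → 5.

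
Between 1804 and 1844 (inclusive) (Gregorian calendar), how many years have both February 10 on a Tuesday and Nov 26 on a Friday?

1

Check each year's weekday for February 10 and Nov 26:
  1804: Fri/Mon  1805: Sun/Tue  1806: Mon/Wed  1807: Tue/Thu  1808: Wed/Sat  1809: Fri/Sun  1810: Sat/Mon  1811: Sun/Tue  1812: Mon/Thu  1813: Wed/Fri  1814: Thu/Sat  1815: Fri/Sun  1816: Sat/Tue  1817: Mon/Wed  …(13 more)…  1831: Thu/Sat  1832: Fri/Mon  1833: Sun/Tue  1834: Mon/Wed  1835: Tue/Thu  1836: Wed/Sat  1837: Fri/Sun  1838: Sat/Mon  1839: Sun/Tue  1840: Mon/Thu  1841: Wed/Fri  1842: Thu/Sat  1843: Fri/Sun  1844: Sat/Tue
Both conditions hold in: 1824 — 1.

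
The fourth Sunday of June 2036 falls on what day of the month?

June 1, 2036 is a Sunday, so the first Sunday is the 1st.
The fourth Sunday is 1 + 21 = 22.

22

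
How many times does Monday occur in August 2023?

4

August 2023 has 31 days and begins on Tuesday.
The first Monday is August 7.
Mondays fall on 7, 14, 21, 28 — that's 4.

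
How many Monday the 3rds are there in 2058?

1

Check the 3rd of each month of 2058: Jan 3: Thu, Feb 3: Sun, Mar 3: Sun, Apr 3: Wed, May 3: Fri, Jun 3: Mon, Jul 3: Wed, Aug 3: Sat, Sep 3: Tue, Oct 3: Thu, Nov 3: Sun, Dec 3: Tue.
Monday occurs in June — 1 month.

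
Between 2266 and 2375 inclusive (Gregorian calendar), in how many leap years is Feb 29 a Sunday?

Leap years in 2266–2375: 26 of them.
Feb 29 weekday advances by 5 (mod 7) from one leap year to the next four years later (or differs when a century non-leap intervenes).
Leap-day weekdays: 2268:Sat 2272:Thu 2276:Tue 2280:Sun✓ 2284:Fri 2288:Wed 2292:Mon 2296:Sat 2304:Mon 2308:Sat 2312:Thu 2316:Tue 2320:Sun✓ 2324:Fri 2328:Wed 2332:Mon 2336:Sat 2340:Thu 2344:Tue 2348:Sun✓ 2352:Fri 2356:Wed 2360:Mon 2364:Sat 2368:Thu 2372:Tue
Sunday: 2280, 2320, 2348 → 3.

3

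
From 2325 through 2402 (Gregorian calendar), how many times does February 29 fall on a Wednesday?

3

Leap years in 2325–2402: 19 of them.
Feb 29 weekday advances by 5 (mod 7) from one leap year to the next four years later (or differs when a century non-leap intervenes).
Leap-day weekdays: 2328:Wed✓ 2332:Mon 2336:Sat 2340:Thu 2344:Tue 2348:Sun 2352:Fri 2356:Wed✓ 2360:Mon 2364:Sat 2368:Thu 2372:Tue 2376:Sun 2380:Fri 2384:Wed✓ 2388:Mon 2392:Sat 2396:Thu 2400:Tue
Wednesday: 2328, 2356, 2384 → 3.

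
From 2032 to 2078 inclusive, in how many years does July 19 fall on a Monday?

Track July 19's weekday year by year (advancing +1, or +2 across a Feb 29):
  2032: Mon ✓  2033: Tue (+1)  2034: Wed (+1)  2035: Thu (+1)  2036: Sat (+2)
  2037: Sun (+1)  2038: Mon (+1) ✓  2039: Tue (+1)  2040: Thu (+2)  2041: Fri (+1)
  2042: Sat (+1)  2043: Sun (+1)  2044: Tue (+2)  2045: Wed (+1)  … (19 more years) …
  2065: Sun (+1)  2066: Mon (+1) ✓  2067: Tue (+1)  2068: Thu (+2)  2069: Fri (+1)
  2070: Sat (+1)  2071: Sun (+1)  2072: Tue (+2)  2073: Wed (+1)  2074: Thu (+1)
  2075: Fri (+1)  2076: Sun (+2)  2077: Mon (+1) ✓  2078: Tue (+1)
Monday years: 2032, 2038, 2049, 2055, 2060, 2066, 2077 — 7 in total.

7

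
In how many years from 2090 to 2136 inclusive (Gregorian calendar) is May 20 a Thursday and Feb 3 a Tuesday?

Check each year's weekday for May 20 and Feb 3:
  2090: Sat/Fri  2091: Sun/Sat  2092: Tue/Sun  2093: Wed/Tue  2094: Thu/Wed  2095: Fri/Thu  2096: Sun/Fri  2097: Mon/Sun  2098: Tue/Mon  2099: Wed/Tue  2100: Thu/Wed  2101: Fri/Thu  2102: Sat/Fri  2103: Sun/Sat  …(19 more)…  2123: Thu/Wed  2124: Sat/Thu  2125: Sun/Sat  2126: Mon/Sun  2127: Tue/Mon  2128: Thu/Tue ✓  2129: Fri/Thu  2130: Sat/Fri  2131: Sun/Sat  2132: Tue/Sun  2133: Wed/Tue  2134: Thu/Wed  2135: Fri/Thu  2136: Sun/Fri
Both conditions hold in: 2128 — 1.

1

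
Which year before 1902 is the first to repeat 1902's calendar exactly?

1890

Two years share a calendar iff Jan 1 falls on the same weekday and both are leap or both are common. 1902: Jan 1 is Wednesday, common year.
1901: Jan 1 Tuesday, common
1900: Jan 1 Monday, common
1899: Jan 1 Sunday, common
1898: Jan 1 Saturday, common
1897: Jan 1 Friday, common
1896: Jan 1 Wednesday, leap
1895: Jan 1 Tuesday, common
1894: Jan 1 Monday, common
1893: Jan 1 Sunday, common
1892: Jan 1 Friday, leap
1891: Jan 1 Thursday, common
1890: Jan 1 Wednesday, common
1890 matches on both conditions.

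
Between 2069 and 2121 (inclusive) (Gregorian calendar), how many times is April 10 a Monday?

7

Track April 10's weekday year by year (advancing +1, or +2 across a Feb 29):
  2069: Wed  2070: Thu (+1)  2071: Fri (+1)  2072: Sun (+2)  2073: Mon (+1) ✓
  2074: Tue (+1)  2075: Wed (+1)  2076: Fri (+2)  2077: Sat (+1)  2078: Sun (+1)
  2079: Mon (+1) ✓  2080: Wed (+2)  2081: Thu (+1)  2082: Fri (+1)  … (25 more years) …
  2108: Tue (+2)  2109: Wed (+1)  2110: Thu (+1)  2111: Fri (+1)  2112: Sun (+2)
  2113: Mon (+1) ✓  2114: Tue (+1)  2115: Wed (+1)  2116: Fri (+2)  2117: Sat (+1)
  2118: Sun (+1)  2119: Mon (+1) ✓  2120: Wed (+2)  2121: Thu (+1)
Monday years: 2073, 2079, 2084, 2090, 2102, 2113, 2119 — 7 in total.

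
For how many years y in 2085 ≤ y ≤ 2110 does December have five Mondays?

December has 31 days; it has five Mondays when Monday falls among the first (month-length − 28) days — i.e. when December 1 is one of Monday/Sunday/Saturday.
December 1 by year: 2085:Sat✓ 2086:Sun✓ 2087:Mon✓ 2088:Wed 2089:Thu 2090:Fri 2091:Sat✓ 2092:Mon✓ 2093:Tue 2094:Wed 2095:Thu 2096:Sat✓ 2097:Sun✓ 2098:Mon✓ 2099:Tue 2100:Wed 2101:Thu 2102:Fri 2103:Sat✓ 2104:Mon✓ 2105:Tue 2106:Wed 2107:Thu 2108:Sat✓ 2109:Sun✓ 2110:Mon✓
Years with five Mondays: 2085, 2086, 2087, 2091, 2092, 2096, 2097, 2098, 2103, 2104, 2108, 2109, 2110 → 13.

13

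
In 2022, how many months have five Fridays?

A month of length L has five Fridays iff its first Friday is on day ≤ L−28 (so day 1–3 in a 31-day month, 1–2 in a 30-day month, day 1 in a leap February).
Checking each month of 2022: Jan starts Sat (31d); Feb starts Tue (28d); Mar starts Tue (31d); Apr starts Fri (30d) ✓; May starts Sun (31d); Jun starts Wed (30d); Jul starts Fri (31d) ✓; Aug starts Mon (31d); Sep starts Thu (30d) ✓; Oct starts Sat (31d); Nov starts Tue (30d); Dec starts Thu (31d) ✓.
Five-Friday months: April, July, September, December → 4.

4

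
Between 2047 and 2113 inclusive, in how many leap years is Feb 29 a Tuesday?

Leap years in 2047–2113: 16 of them.
Feb 29 weekday advances by 5 (mod 7) from one leap year to the next four years later (or differs when a century non-leap intervenes).
Leap-day weekdays: 2048:Sat 2052:Thu 2056:Tue✓ 2060:Sun 2064:Fri 2068:Wed 2072:Mon 2076:Sat 2080:Thu 2084:Tue✓ 2088:Sun 2092:Fri 2096:Wed 2104:Fri 2108:Wed 2112:Mon
Tuesday: 2056, 2084 → 2.

2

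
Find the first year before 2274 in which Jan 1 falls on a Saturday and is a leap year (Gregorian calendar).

2248

Jan 1 advances by 2 weekdays after a leap year and by 1 after a common year.
2274: Jan 1 is Thursday.
2273: Wednesday
2272: Monday (leap)
2271: Sunday
2270: Saturday
2269: Friday
2268: Wednesday (leap)
2267: Tuesday
2266: Monday
2265: Sunday
2264: Friday (leap)
2263: Thursday
2262: Wednesday
2261: Tuesday
2260: Sunday (leap)
2259: Saturday
2258: Friday
2257: Thursday
2256: Tuesday (leap)
2255: Monday
2254: Sunday
2253: Saturday
2252: Thursday (leap)
2251: Wednesday
2250: Tuesday
2249: Monday
2248: Saturday (leap)
2248 begins on a Saturday and is a leap year.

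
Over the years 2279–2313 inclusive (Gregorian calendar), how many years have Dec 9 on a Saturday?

Track Dec 9's weekday year by year (advancing +1, or +2 across a Feb 29):
  2279: Tue  2280: Thu (+2)  2281: Fri (+1)  2282: Sat (+1) ✓  2283: Sun (+1)
  2284: Tue (+2)  2285: Wed (+1)  2286: Thu (+1)  2287: Fri (+1)  2288: Sun (+2)
  2289: Mon (+1)  2290: Tue (+1)  2291: Wed (+1)  2292: Fri (+2)  … (7 more years) …
  2300: Sun (+1)  2301: Mon (+1)  2302: Tue (+1)  2303: Wed (+1)  2304: Fri (+2)
  2305: Sat (+1) ✓  2306: Sun (+1)  2307: Mon (+1)  2308: Wed (+2)  2309: Thu (+1)
  2310: Fri (+1)  2311: Sat (+1) ✓  2312: Mon (+2)  2313: Tue (+1)
Saturday years: 2282, 2293, 2299, 2305, 2311 — 5 in total.

5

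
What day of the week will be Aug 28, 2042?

January 1, 2042 is a Wednesday.
August 28 is day 240 of the year, i.e. 239 days after Jan 1.
239 mod 7 = 1, so advance 1 weekday from Wednesday: Thursday.

Thursday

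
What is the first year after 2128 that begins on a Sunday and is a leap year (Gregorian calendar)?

2136

Jan 1 advances by 2 weekdays after a leap year and by 1 after a common year.
2128: Jan 1 is Thursday (leap).
2129: Saturday
2130: Sunday
2131: Monday
2132: Tuesday (leap)
2133: Thursday
2134: Friday
2135: Saturday
2136: Sunday (leap)
2136 begins on a Sunday and is a leap year.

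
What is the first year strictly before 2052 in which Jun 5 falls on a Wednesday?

From one year to the next, a fixed date's weekday advances by 1, or by 2 when a Feb 29 lies between the two dates.
2052: June 5 is Wednesday.
2051: Monday (−2)
2050: Sunday (−1)
2049: Saturday (−1)
2048: Friday (−1)
2047: Wednesday (−2)
Jun 5 falls on a Wednesday in 2047.

2047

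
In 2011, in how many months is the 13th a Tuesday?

Check the 13th of each month of 2011: Jan 13: Thu, Feb 13: Sun, Mar 13: Sun, Apr 13: Wed, May 13: Fri, Jun 13: Mon, Jul 13: Wed, Aug 13: Sat, Sep 13: Tue, Oct 13: Thu, Nov 13: Sun, Dec 13: Tue.
Tuesday occurs in September, December — 2 months.

2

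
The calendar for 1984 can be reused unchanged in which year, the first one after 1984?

2012

Two years share a calendar iff Jan 1 falls on the same weekday and both are leap or both are common. 1984: Jan 1 is Sunday, leap year.
1985: Jan 1 Tuesday, common
1986: Jan 1 Wednesday, common
1987: Jan 1 Thursday, common
1988: Jan 1 Friday, leap
1989: Jan 1 Sunday, common
1990: Jan 1 Monday, common
1991: Jan 1 Tuesday, common
1992: Jan 1 Wednesday, leap
1993: Jan 1 Friday, common
1994: Jan 1 Saturday, common
1995: Jan 1 Sunday, common
1996: Jan 1 Monday, leap
1997: Jan 1 Wednesday, common
1998: Jan 1 Thursday, common
1999: Jan 1 Friday, common
2000: Jan 1 Saturday, leap
2001: Jan 1 Monday, common
2002: Jan 1 Tuesday, common
2003: Jan 1 Wednesday, common
2004: Jan 1 Thursday, leap
2005: Jan 1 Saturday, common
2006: Jan 1 Sunday, common
2007: Jan 1 Monday, common
2008: Jan 1 Tuesday, leap
2009: Jan 1 Thursday, common
2010: Jan 1 Friday, common
2011: Jan 1 Saturday, common
2012: Jan 1 Sunday, leap
2012 matches on both conditions.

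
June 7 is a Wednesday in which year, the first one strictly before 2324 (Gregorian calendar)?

From one year to the next, a fixed date's weekday advances by 1, or by 2 when a Feb 29 lies between the two dates.
2324: June 7 is Saturday.
2323: Thursday (−2)
2322: Wednesday (−1)
June 7 falls on a Wednesday in 2322.

2322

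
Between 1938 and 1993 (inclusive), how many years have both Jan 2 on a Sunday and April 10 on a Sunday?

6

Check each year's weekday for Jan 2 and April 10:
  1938: Sun/Sun ✓  1939: Mon/Mon  1940: Tue/Wed  1941: Thu/Thu  1942: Fri/Fri  1943: Sat/Sat  1944: Sun/Mon  1945: Tue/Tue  1946: Wed/Wed  1947: Thu/Thu  1948: Fri/Sat  1949: Sun/Sun ✓  1950: Mon/Mon  1951: Tue/Tue  …(28 more)…  1980: Wed/Thu  1981: Fri/Fri  1982: Sat/Sat  1983: Sun/Sun ✓  1984: Mon/Tue  1985: Wed/Wed  1986: Thu/Thu  1987: Fri/Fri  1988: Sat/Sun  1989: Mon/Mon  1990: Tue/Tue  1991: Wed/Wed  1992: Thu/Fri  1993: Sat/Sat
Both conditions hold in: 1938, 1949, 1955, 1966, 1977, 1983 — 6.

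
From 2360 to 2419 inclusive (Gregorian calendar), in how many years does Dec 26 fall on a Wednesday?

9

Track Dec 26's weekday year by year (advancing +1, or +2 across a Feb 29):
  2360: Mon  2361: Tue (+1)  2362: Wed (+1) ✓  2363: Thu (+1)  2364: Sat (+2)
  2365: Sun (+1)  2366: Mon (+1)  2367: Tue (+1)  2368: Thu (+2)  2369: Fri (+1)
  2370: Sat (+1)  2371: Sun (+1)  2372: Tue (+2)  2373: Wed (+1) ✓  … (32 more years) …
  2406: Tue (+1)  2407: Wed (+1) ✓  2408: Fri (+2)  2409: Sat (+1)  2410: Sun (+1)
  2411: Mon (+1)  2412: Wed (+2) ✓  2413: Thu (+1)  2414: Fri (+1)  2415: Sat (+1)
  2416: Mon (+2)  2417: Tue (+1)  2418: Wed (+1) ✓  2419: Thu (+1)
Wednesday years: 2362, 2373, 2379, 2384, 2390, 2401, 2407, 2412, 2418 — 9 in total.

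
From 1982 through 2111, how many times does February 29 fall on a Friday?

5

Leap years in 1982–2111: 31 of them.
Feb 29 weekday advances by 5 (mod 7) from one leap year to the next four years later (or differs when a century non-leap intervenes).
Leap-day weekdays: 1984:Wed 1988:Mon 1992:Sat 1996:Thu 2000:Tue 2004:Sun 2008:Fri✓ 2012:Wed 2016:Mon 2020:Sat 2024:Thu 2028:Tue 2032:Sun …(5 more)… 2056:Tue 2060:Sun 2064:Fri✓ 2068:Wed 2072:Mon 2076:Sat 2080:Thu 2084:Tue 2088:Sun 2092:Fri✓ 2096:Wed 2104:Fri✓ 2108:Wed
Friday: 2008, 2036, 2064, 2092, 2104 → 5.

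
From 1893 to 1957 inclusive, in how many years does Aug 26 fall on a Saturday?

10

Track Aug 26's weekday year by year (advancing +1, or +2 across a Feb 29):
  1893: Sat ✓  1894: Sun (+1)  1895: Mon (+1)  1896: Wed (+2)  1897: Thu (+1)
  1898: Fri (+1)  1899: Sat (+1) ✓  1900: Sun (+1)  1901: Mon (+1)  1902: Tue (+1)
  1903: Wed (+1)  1904: Fri (+2)  1905: Sat (+1) ✓  1906: Sun (+1)  … (37 more years) …
  1944: Sat (+2) ✓  1945: Sun (+1)  1946: Mon (+1)  1947: Tue (+1)  1948: Thu (+2)
  1949: Fri (+1)  1950: Sat (+1) ✓  1951: Sun (+1)  1952: Tue (+2)  1953: Wed (+1)
  1954: Thu (+1)  1955: Fri (+1)  1956: Sun (+2)  1957: Mon (+1)
Saturday years: 1893, 1899, 1905, 1911, 1916, 1922, 1933, 1939, 1944, 1950 — 10 in total.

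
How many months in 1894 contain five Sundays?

A month of length L has five Sundays iff its first Sunday is on day ≤ L−28 (so day 1–3 in a 31-day month, 1–2 in a 30-day month, day 1 in a leap February).
Checking each month of 1894: Jan starts Mon (31d); Feb starts Thu (28d); Mar starts Thu (31d); Apr starts Sun (30d) ✓; May starts Tue (31d); Jun starts Fri (30d); Jul starts Sun (31d) ✓; Aug starts Wed (31d); Sep starts Sat (30d) ✓; Oct starts Mon (31d); Nov starts Thu (30d); Dec starts Sat (31d) ✓.
Five-Sunday months: April, July, September, December → 4.

4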